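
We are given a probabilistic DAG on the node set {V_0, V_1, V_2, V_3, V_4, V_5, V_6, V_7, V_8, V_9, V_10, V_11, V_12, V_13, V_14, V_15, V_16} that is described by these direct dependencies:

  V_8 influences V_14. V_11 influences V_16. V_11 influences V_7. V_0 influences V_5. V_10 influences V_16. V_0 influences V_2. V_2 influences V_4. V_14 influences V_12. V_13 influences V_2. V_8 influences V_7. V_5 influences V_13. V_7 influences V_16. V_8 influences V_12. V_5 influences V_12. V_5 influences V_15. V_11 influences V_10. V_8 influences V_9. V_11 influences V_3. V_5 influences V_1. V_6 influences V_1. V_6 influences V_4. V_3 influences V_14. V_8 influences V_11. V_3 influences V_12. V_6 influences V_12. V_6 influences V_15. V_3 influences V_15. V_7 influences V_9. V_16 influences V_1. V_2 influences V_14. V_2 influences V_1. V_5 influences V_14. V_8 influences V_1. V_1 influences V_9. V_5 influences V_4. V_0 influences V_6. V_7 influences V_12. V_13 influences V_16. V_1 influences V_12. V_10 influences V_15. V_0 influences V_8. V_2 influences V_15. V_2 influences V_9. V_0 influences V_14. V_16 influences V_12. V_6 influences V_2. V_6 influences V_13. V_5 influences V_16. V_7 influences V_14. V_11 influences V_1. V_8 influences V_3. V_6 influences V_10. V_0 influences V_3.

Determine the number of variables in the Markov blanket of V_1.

11

The Markov blanket of a node is its parents, its children, and the other parents of its children.
Parents of V_1: V_2, V_5, V_6, V_8, V_11, V_16.
Children of V_1: V_9, V_12.
Other parents of V_1's children:
  V_12: V_3, V_5, V_6, V_7, V_8, V_14, V_16
  V_9: V_2, V_7, V_8
MB(V_1) = {V_2, V_3, V_5, V_6, V_7, V_8, V_9, V_11, V_12, V_14, V_16}, which has 11 nodes.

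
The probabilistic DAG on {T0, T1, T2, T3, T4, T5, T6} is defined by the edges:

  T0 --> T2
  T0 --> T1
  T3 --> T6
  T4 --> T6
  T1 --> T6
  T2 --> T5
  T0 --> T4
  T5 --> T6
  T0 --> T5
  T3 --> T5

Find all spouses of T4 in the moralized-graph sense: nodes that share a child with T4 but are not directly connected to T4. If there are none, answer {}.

Children of T4: T6.
  T6 also has parents T1, T3, T5.
Excluding nodes already adjacent to T4 (T0, T6), the co-parent-only contribution is {T1, T3, T5}.

{T1, T3, T5}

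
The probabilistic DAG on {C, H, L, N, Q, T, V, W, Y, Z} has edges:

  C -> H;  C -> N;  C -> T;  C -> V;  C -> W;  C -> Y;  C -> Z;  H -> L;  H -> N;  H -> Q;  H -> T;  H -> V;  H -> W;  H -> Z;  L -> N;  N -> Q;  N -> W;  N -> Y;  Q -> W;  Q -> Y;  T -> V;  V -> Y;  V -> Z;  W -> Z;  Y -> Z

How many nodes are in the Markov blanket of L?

A node's Markov blanket = Pa ∪ Ch ∪ (parents of Ch other than the node itself).
Pa(L) = {H}.
Children of L: N.
Other parents of L's children:
  N's other parents are C, H.
MB(L) = {C, H, N}, which has 3 nodes.

3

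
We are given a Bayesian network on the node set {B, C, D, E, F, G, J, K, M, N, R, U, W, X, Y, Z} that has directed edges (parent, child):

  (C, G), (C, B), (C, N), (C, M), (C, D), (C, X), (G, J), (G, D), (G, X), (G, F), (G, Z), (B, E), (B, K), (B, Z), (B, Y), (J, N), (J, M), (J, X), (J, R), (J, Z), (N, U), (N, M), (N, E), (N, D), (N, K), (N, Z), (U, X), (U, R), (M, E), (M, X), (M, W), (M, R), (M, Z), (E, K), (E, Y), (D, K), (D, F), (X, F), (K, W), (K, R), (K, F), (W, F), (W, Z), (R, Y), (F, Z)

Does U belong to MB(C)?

Yes

U is a co-parent of C: both are parents of X.
So U ∈ MB(C).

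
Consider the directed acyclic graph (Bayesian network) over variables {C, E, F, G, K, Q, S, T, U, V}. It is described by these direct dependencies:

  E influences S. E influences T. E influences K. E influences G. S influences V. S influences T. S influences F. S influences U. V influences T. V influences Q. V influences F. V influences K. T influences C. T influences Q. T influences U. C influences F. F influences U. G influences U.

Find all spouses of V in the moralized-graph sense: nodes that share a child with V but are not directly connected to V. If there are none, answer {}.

{C, E}

Children of V: F, K, Q, T.
  T: E, S
  Q: T
  F: C, S
  K: E
Excluding nodes already adjacent to V (F, K, Q, S, T), the co-parent-only contribution is {C, E}.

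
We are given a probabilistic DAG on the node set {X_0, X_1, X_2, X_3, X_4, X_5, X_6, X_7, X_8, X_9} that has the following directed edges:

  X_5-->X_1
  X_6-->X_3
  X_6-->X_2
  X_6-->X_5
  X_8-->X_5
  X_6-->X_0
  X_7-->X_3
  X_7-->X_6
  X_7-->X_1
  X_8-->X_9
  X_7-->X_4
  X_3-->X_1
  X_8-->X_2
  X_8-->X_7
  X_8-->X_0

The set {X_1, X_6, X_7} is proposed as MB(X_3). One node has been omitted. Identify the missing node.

X_5

The Markov blanket of a node is its parents, its children, and the other parents of its children.
Pa(X_3) = {X_6, X_7}.
X_3 has child X_1.
For each child, the remaining parents (spouses of X_3):
  parents(X_1) \ {X_3} = {X_5, X_7}.
MB(X_3) = {X_1, X_5, X_6, X_7}.
Comparing with the claimed set, X_5 is missing.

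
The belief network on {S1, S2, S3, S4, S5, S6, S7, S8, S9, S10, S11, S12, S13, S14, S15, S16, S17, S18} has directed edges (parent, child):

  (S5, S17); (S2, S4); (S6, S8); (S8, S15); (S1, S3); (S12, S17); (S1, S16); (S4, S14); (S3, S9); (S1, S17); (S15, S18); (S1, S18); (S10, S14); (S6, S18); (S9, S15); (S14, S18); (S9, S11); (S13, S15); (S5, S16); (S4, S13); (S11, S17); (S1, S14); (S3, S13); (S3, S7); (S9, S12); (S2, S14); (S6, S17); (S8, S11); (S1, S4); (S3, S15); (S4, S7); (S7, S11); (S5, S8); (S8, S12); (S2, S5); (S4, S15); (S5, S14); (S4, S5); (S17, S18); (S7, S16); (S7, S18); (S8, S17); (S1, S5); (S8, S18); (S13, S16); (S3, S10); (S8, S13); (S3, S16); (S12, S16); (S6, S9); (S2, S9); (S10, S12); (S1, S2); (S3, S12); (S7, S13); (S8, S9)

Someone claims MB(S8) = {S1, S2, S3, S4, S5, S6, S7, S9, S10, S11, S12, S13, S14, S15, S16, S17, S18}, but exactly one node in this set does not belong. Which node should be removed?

A node's Markov blanket = Pa ∪ Ch ∪ (parents of Ch other than the node itself).
Parents of S8: S5, S6.
S8's children: S9, S11, S12, S13, S15, S17, S18.
Parents of each child, excluding S8:
  S9 also has parents S2, S3, S6.
  S11's other parents are S7, S9.
  S12's other parents are S3, S9, S10.
  parents(S13) \ {S8} = {S3, S4, S7}.
  parents(S15) \ {S8} = {S3, S4, S9, S13}.
  S17 also has parents S1, S5, S6, S11, S12.
  S18's other parents are S1, S6, S7, S14, S15, S17.
MB(S8) = {S1, S2, S3, S4, S5, S6, S7, S9, S10, S11, S12, S13, S14, S15, S17, S18}.
S16 is neither a parent, child, nor co-parent of S8, so it does not belong.

S16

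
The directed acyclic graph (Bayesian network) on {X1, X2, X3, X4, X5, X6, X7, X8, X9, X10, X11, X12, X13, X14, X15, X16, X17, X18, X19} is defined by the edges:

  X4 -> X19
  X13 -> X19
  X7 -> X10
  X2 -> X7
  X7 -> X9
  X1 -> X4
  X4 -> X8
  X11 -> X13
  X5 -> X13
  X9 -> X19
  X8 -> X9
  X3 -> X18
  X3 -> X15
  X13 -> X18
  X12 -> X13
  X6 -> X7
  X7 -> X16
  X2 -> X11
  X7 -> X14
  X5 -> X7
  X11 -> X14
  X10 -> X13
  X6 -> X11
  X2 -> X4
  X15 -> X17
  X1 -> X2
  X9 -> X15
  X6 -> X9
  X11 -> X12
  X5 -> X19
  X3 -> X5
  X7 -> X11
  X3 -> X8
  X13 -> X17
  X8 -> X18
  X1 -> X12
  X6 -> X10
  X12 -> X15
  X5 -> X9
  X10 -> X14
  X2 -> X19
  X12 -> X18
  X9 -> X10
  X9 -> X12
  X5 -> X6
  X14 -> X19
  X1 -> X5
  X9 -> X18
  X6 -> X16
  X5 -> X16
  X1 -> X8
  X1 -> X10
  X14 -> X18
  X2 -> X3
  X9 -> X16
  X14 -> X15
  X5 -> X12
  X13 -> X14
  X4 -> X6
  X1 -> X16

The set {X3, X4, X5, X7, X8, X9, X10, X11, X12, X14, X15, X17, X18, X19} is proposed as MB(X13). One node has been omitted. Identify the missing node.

X2

X13 has children X14, X17, X18, X19.
Pa(X13) = {X5, X10, X11, X12}.
Co-parents of X13 (other parents of its children):
  X14 also has parents X7, X10, X11.
  X17 also has parent X15.
  parents(X18) \ {X13} = {X3, X8, X9, X12, X14}.
  parents(X19) \ {X13} = {X2, X4, X5, X9, X14}.
MB(X13) = {X2, X3, X4, X5, X7, X8, X9, X10, X11, X12, X14, X15, X17, X18, X19}.
Comparing with the claimed set, X2 is missing.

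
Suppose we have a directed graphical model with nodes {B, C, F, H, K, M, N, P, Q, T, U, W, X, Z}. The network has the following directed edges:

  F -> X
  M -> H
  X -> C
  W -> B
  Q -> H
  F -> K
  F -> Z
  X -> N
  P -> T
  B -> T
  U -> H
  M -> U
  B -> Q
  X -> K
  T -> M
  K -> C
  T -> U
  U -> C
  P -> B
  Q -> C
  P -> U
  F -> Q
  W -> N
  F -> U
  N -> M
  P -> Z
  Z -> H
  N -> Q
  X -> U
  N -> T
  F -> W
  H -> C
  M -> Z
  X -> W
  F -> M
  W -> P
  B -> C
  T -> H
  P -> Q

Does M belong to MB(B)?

By definition, MB(B) is built from B's parents, B's children, and the co-parents of B.
Children of B: C, Q, T.
Parents of B: P, W.
For each child, the remaining parents (spouses of B):
  parents(Q) \ {B} = {F, N, P}.
  parents(T) \ {B} = {N, P}.
  parents(C) \ {B} = {H, K, Q, U, X}.
MB(B) = {C, F, H, K, N, P, Q, T, U, W, X}; M is not in this set.

No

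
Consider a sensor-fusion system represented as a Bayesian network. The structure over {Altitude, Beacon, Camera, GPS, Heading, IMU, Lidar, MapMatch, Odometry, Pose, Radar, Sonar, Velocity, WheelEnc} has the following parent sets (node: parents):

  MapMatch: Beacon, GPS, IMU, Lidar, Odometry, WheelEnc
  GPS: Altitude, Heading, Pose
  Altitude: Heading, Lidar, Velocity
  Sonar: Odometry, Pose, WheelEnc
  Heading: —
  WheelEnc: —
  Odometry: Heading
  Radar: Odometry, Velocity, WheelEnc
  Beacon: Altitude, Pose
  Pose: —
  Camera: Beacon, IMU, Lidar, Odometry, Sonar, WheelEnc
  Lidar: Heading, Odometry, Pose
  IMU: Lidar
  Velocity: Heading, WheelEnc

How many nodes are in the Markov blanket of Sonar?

A node's Markov blanket = Pa ∪ Ch ∪ (parents of Ch other than the node itself).
Sonar's parents: Odometry, Pose, WheelEnc.
Sonar has child Camera.
Co-parents of Sonar (other parents of its children):
  parents(Camera) \ {Sonar} = {Beacon, IMU, Lidar, Odometry, WheelEnc}.
MB(Sonar) = {Beacon, Camera, IMU, Lidar, Odometry, Pose, WheelEnc}, which has 7 nodes.

7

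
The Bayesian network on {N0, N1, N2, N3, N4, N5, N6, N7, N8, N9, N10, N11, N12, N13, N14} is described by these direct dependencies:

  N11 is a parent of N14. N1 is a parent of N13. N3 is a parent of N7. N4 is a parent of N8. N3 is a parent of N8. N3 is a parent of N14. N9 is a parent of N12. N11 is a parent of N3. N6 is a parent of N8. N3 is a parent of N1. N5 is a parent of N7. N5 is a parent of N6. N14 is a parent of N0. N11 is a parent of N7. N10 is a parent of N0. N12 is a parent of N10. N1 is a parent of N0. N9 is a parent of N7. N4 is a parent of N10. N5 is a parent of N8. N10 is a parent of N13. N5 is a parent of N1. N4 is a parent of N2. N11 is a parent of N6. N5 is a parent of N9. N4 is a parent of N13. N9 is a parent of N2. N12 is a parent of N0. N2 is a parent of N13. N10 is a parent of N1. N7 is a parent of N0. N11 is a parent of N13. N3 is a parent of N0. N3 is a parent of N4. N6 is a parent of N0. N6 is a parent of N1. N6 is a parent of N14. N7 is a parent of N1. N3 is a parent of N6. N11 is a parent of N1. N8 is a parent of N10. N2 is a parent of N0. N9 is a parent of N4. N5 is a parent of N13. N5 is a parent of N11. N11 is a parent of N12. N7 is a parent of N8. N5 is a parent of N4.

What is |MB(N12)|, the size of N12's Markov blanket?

12

N12 has parents N9, N11.
N12 has children N0, N10.
Other parents of N12's children:
  N10: N4, N8
  N0: N1, N2, N3, N6, N7, N10, N14
MB(N12) = {N0, N1, N2, N3, N4, N6, N7, N8, N9, N10, N11, N14}, which has 12 nodes.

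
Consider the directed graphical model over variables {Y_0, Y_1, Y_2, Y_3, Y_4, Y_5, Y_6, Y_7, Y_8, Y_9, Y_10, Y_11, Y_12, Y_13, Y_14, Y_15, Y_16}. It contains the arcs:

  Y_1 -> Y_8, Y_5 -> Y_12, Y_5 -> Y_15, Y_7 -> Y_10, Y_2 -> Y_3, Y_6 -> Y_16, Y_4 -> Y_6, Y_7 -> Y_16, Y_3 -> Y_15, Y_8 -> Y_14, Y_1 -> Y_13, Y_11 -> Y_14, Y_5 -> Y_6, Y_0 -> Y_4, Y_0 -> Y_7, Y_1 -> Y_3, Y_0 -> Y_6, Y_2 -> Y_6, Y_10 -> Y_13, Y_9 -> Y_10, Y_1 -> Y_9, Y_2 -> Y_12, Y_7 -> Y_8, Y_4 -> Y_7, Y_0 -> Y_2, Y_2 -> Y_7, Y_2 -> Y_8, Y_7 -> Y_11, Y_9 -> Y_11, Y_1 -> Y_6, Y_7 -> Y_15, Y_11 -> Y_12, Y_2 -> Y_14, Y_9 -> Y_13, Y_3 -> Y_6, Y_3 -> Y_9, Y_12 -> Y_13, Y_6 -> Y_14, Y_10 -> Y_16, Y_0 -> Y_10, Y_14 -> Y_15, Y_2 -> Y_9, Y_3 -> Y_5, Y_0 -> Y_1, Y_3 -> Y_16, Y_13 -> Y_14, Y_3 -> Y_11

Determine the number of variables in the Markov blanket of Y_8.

7

Y_8 has parents Y_1, Y_2, Y_7.
Children of Y_8: Y_14.
Other parents of Y_8's children:
  Y_14 also has parents Y_2, Y_6, Y_11, Y_13.
MB(Y_8) = {Y_1, Y_2, Y_6, Y_7, Y_11, Y_13, Y_14}, which has 7 nodes.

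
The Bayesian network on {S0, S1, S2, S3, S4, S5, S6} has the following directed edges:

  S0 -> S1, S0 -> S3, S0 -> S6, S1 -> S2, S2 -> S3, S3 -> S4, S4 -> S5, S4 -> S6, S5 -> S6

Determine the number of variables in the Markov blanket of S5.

3

S5's parents: S4.
Children of S5: S6.
Parents of each child, excluding S5:
  S6: S0, S4
MB(S5) = {S0, S4, S6}, which has 3 nodes.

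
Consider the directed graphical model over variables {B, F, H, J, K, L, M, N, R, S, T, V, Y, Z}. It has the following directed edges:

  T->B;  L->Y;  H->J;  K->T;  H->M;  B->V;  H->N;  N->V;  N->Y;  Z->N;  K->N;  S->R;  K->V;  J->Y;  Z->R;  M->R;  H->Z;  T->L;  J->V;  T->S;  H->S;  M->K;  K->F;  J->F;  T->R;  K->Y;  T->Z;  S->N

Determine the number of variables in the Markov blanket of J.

By definition, MB(J) is built from J's parents, J's children, and the co-parents of J.
J has parent H.
J has children F, V, Y.
For each child, the remaining parents (spouses of J):
  F also has parent K.
  parents(V) \ {J} = {B, K, N}.
  Y's other parents are K, L, N.
MB(J) = {B, F, H, K, L, N, V, Y}, which has 8 nodes.

8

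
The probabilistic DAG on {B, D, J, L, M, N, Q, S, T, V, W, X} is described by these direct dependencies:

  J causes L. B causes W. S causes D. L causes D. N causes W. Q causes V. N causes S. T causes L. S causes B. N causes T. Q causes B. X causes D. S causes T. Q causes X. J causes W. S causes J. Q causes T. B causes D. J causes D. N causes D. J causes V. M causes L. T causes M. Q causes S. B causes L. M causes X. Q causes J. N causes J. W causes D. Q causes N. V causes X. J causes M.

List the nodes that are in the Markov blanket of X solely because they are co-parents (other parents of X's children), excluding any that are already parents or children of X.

{B, J, L, N, S, W}

Children of X: D.
  D: B, J, L, N, S, W
Excluding nodes already adjacent to X (D, M, Q, V), the co-parent-only contribution is {B, J, L, N, S, W}.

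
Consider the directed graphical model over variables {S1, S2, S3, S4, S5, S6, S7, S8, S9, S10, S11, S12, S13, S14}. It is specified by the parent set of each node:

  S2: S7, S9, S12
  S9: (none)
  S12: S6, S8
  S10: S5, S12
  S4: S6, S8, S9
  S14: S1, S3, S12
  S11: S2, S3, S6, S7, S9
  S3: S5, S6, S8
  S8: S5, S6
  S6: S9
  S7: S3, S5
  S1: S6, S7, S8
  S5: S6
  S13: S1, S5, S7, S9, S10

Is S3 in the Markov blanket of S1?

S3 is a co-parent of S1: both are parents of S14.
So S3 ∈ MB(S1).

Yes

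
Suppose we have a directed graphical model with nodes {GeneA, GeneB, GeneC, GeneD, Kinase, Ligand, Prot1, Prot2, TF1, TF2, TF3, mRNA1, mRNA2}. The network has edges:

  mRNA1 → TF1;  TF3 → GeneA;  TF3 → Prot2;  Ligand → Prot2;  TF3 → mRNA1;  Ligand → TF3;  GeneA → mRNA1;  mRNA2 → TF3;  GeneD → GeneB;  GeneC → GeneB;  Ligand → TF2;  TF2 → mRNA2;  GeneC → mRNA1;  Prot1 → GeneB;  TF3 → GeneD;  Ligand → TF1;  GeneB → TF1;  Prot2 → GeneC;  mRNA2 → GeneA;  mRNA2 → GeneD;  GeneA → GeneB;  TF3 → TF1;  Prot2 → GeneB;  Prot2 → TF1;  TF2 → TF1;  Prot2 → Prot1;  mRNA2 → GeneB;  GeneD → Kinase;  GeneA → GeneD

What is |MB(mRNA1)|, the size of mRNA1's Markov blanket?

By definition, MB(mRNA1) is built from mRNA1's parents, mRNA1's children, and the co-parents of mRNA1.
Pa(mRNA1) = {GeneA, GeneC, TF3}.
Children of mRNA1: TF1.
Co-parents of mRNA1 (other parents of its children):
  parents(TF1) \ {mRNA1} = {GeneB, Ligand, Prot2, TF2, TF3}.
MB(mRNA1) = {GeneA, GeneB, GeneC, Ligand, Prot2, TF1, TF2, TF3}, which has 8 nodes.

8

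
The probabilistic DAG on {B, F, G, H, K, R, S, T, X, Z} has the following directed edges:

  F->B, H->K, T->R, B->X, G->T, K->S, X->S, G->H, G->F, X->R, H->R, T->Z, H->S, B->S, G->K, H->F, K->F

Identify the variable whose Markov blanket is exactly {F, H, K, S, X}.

B

The target node must have every member of {F, H, K, S, X} as a parent, child, or co-parent, and no others.
Parents of B: F; children: S, X; co-parents: H, K, X.
These exactly cover the given set, so the node is B.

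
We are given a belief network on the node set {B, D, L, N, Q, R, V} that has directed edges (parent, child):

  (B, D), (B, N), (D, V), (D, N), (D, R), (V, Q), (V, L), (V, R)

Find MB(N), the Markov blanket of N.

{B, D}

N's parents: B, D.
N has no children.
N has no children, so there are no co-parents.
Union: {B, D} ∪ {} ∪ {} = {B, D}.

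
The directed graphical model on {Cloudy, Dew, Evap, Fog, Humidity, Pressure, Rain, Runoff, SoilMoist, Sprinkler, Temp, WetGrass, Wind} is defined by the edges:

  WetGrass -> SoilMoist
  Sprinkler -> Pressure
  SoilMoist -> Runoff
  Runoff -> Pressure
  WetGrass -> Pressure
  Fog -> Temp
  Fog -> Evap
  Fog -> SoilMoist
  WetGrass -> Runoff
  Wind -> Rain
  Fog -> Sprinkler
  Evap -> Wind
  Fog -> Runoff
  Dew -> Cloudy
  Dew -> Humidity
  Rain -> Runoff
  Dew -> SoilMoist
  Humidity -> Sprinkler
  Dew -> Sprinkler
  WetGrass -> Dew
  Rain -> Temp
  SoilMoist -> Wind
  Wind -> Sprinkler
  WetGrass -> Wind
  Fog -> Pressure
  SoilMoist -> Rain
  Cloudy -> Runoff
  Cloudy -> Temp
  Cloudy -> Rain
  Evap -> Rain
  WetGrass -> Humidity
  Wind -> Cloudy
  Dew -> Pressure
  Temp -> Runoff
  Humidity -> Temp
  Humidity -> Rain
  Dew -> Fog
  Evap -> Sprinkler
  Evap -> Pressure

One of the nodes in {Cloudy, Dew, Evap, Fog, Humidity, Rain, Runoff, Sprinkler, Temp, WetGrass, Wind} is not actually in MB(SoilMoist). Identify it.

By definition, MB(SoilMoist) is built from SoilMoist's parents, SoilMoist's children, and the co-parents of SoilMoist.
SoilMoist has parents Dew, Fog, WetGrass.
SoilMoist's children: Rain, Runoff, Wind.
For each child, the remaining parents (spouses of SoilMoist):
  parents(Wind) \ {SoilMoist} = {Evap, WetGrass}.
  Rain's other parents are Cloudy, Evap, Humidity, Wind.
  Runoff also has parents Cloudy, Fog, Rain, Temp, WetGrass.
MB(SoilMoist) = {Cloudy, Dew, Evap, Fog, Humidity, Rain, Runoff, Temp, WetGrass, Wind}.
Sprinkler is neither a parent, child, nor co-parent of SoilMoist, so it does not belong.

Sprinkler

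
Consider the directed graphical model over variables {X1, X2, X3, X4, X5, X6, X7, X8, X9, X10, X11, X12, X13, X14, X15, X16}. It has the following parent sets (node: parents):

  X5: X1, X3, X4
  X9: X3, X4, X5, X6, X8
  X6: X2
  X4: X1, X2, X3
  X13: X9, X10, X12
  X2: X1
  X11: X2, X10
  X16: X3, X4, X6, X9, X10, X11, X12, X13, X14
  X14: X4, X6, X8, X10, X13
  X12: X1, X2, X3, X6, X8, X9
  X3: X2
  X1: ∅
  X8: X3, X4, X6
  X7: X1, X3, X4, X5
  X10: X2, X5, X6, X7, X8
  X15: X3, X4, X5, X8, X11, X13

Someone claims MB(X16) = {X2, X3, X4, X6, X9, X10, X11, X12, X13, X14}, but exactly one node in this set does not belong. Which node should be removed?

By definition, MB(X16) is built from X16's parents, X16's children, and the co-parents of X16.
Parents of X16: X3, X4, X6, X9, X10, X11, X12, X13, X14.
Children of X16: none.
X16 has no children, so there are no co-parents.
MB(X16) = {X3, X4, X6, X9, X10, X11, X12, X13, X14}.
X2 is neither a parent, child, nor co-parent of X16, so it does not belong.

X2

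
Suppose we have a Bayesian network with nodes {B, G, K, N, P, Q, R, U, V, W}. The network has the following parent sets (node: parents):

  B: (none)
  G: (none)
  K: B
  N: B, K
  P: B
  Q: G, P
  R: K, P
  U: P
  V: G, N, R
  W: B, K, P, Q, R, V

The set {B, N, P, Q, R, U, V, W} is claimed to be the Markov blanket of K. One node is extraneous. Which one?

U

By definition, MB(K) is built from K's parents, K's children, and the co-parents of K.
Pa(K) = {B}.
K has children N, R, W.
Other parents of K's children:
  N: B
  R: P
  W: B, P, Q, R, V
MB(K) = {B, N, P, Q, R, V, W}.
U is neither a parent, child, nor co-parent of K, so it does not belong.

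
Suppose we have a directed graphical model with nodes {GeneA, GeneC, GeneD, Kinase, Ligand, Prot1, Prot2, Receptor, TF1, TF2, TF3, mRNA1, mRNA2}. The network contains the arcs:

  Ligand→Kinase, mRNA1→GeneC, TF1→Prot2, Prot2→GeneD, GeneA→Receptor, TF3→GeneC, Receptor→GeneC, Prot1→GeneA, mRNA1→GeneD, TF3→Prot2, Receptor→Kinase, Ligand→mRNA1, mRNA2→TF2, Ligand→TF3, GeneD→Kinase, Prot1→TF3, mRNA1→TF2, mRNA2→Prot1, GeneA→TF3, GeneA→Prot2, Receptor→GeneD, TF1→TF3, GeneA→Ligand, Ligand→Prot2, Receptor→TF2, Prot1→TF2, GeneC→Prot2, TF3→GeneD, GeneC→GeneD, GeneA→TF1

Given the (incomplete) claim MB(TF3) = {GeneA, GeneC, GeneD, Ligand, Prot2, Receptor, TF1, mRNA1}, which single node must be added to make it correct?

TF3's children: GeneC, GeneD, Prot2.
Pa(TF3) = {GeneA, Ligand, Prot1, TF1}.
Other parents of TF3's children:
  parents(GeneC) \ {TF3} = {Receptor, mRNA1}.
  Prot2 also has parents GeneA, GeneC, Ligand, TF1.
  parents(GeneD) \ {TF3} = {GeneC, Prot2, Receptor, mRNA1}.
MB(TF3) = {GeneA, GeneC, GeneD, Ligand, Prot1, Prot2, Receptor, TF1, mRNA1}.
Comparing with the claimed set, Prot1 is missing.

Prot1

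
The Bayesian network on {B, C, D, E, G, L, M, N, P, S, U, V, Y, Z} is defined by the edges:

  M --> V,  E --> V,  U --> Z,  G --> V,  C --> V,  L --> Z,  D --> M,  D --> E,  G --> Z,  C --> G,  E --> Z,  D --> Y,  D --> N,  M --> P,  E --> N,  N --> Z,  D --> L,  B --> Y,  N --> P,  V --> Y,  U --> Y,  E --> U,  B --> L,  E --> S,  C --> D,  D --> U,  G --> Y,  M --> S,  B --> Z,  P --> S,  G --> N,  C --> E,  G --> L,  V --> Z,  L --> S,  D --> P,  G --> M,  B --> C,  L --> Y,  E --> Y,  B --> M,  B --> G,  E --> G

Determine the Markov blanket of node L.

{B, D, E, G, M, N, P, S, U, V, Y, Z}

The Markov blanket of a node is its parents, its children, and the other parents of its children.
L has children S, Y, Z.
L has parents B, D, G.
Parents of each child, excluding L:
  parents(S) \ {L} = {E, M, P}.
  Y also has parents B, D, E, G, U, V.
  parents(Z) \ {L} = {B, E, G, N, U, V}.
Taking the union gives {B, D, E, G, M, N, P, S, U, V, Y, Z}.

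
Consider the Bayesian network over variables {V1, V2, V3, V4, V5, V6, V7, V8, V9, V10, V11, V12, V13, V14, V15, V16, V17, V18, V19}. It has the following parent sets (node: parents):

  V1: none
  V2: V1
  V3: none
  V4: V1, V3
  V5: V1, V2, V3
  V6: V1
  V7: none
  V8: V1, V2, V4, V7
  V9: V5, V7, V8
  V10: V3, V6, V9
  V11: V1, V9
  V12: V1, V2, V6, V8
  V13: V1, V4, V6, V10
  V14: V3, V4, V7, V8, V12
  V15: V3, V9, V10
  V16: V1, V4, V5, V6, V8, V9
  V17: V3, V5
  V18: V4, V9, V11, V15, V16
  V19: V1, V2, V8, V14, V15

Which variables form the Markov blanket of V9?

A node's Markov blanket = Pa ∪ Ch ∪ (parents of Ch other than the node itself).
V9's children: V10, V11, V15, V16, V18.
V9 has parents V5, V7, V8.
Co-parents of V9 (other parents of its children):
  V10: V3, V6
  V11: V1
  V15: V3, V10
  V16: V1, V4, V5, V6, V8
  V18: V4, V11, V15, V16
MB(V9) = {V1, V3, V4, V5, V6, V7, V8, V10, V11, V15, V16, V18}.

{V1, V3, V4, V5, V6, V7, V8, V10, V11, V15, V16, V18}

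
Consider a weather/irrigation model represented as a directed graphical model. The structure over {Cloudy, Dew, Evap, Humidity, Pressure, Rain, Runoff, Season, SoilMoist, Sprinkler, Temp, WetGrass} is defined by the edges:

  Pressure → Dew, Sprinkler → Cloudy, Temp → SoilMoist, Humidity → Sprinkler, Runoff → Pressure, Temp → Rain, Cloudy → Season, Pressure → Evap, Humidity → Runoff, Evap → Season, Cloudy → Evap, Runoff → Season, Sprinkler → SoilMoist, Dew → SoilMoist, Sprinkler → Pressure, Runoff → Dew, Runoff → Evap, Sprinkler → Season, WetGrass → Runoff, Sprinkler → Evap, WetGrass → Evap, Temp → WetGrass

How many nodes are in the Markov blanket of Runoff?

8

The Markov blanket of a node is its parents, its children, and the other parents of its children.
Runoff's parents: Humidity, WetGrass.
Runoff's children: Dew, Evap, Pressure, Season.
Other parents of Runoff's children:
  Pressure: Sprinkler
  Evap: Cloudy, Pressure, Sprinkler, WetGrass
  Dew: Pressure
  Season: Cloudy, Evap, Sprinkler
MB(Runoff) = {Cloudy, Dew, Evap, Humidity, Pressure, Season, Sprinkler, WetGrass}, which has 8 nodes.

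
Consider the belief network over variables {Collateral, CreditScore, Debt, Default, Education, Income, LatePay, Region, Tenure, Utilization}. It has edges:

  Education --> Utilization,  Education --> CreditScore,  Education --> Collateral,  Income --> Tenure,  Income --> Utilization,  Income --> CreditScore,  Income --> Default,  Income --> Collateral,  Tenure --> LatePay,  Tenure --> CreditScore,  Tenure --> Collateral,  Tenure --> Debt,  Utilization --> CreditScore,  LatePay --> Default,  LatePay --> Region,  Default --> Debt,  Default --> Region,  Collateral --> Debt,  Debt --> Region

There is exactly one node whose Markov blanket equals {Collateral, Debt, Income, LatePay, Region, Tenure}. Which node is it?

The target node must have every member of {Collateral, Debt, Income, LatePay, Region, Tenure} as a parent, child, or co-parent, and no others.
Parents of Default: Income, LatePay; children: Debt, Region; co-parents: Collateral, Debt, LatePay, Tenure.
These exactly cover the given set, so the node is Default.

Default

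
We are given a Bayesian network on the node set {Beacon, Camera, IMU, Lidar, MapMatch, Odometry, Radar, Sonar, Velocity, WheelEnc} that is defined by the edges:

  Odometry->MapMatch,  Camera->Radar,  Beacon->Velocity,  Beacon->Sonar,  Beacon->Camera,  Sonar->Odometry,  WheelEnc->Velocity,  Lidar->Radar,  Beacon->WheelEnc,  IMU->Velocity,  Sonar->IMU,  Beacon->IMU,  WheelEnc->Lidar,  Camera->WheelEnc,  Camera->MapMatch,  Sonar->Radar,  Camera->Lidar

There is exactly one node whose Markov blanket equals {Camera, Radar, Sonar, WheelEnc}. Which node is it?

Lidar

The target node must have every member of {Camera, Radar, Sonar, WheelEnc} as a parent, child, or co-parent, and no others.
Parents of Lidar: Camera, WheelEnc; children: Radar; co-parents: Camera, Sonar.
These exactly cover the given set, so the node is Lidar.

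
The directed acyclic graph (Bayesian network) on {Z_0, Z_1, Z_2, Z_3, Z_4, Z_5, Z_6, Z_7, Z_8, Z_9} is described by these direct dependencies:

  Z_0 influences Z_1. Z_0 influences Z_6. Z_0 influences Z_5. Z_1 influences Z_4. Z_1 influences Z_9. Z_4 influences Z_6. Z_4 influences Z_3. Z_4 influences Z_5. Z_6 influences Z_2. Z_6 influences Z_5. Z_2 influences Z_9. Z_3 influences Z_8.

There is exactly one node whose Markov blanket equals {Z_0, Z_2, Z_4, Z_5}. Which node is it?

Z_6

The target node must have every member of {Z_0, Z_2, Z_4, Z_5} as a parent, child, or co-parent, and no others.
Parents of Z_6: Z_0, Z_4; children: Z_2, Z_5; co-parents: Z_0, Z_4.
These exactly cover the given set, so the node is Z_6.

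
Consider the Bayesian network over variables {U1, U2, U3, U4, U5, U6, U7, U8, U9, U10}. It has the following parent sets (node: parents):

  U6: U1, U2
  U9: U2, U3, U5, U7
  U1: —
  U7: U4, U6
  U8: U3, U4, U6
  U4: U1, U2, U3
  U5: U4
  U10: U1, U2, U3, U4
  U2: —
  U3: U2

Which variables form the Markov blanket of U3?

{U1, U2, U4, U5, U6, U7, U8, U9, U10}

Children of U3: U4, U8, U9, U10.
U3's parents: U2.
For each child, the remaining parents (spouses of U3):
  U4's other parents are U1, U2.
  U8 also has parents U4, U6.
  U9 also has parents U2, U5, U7.
  parents(U10) \ {U3} = {U1, U2, U4}.
So the Markov blanket of U3 is {U1, U2, U4, U5, U6, U7, U8, U9, U10}.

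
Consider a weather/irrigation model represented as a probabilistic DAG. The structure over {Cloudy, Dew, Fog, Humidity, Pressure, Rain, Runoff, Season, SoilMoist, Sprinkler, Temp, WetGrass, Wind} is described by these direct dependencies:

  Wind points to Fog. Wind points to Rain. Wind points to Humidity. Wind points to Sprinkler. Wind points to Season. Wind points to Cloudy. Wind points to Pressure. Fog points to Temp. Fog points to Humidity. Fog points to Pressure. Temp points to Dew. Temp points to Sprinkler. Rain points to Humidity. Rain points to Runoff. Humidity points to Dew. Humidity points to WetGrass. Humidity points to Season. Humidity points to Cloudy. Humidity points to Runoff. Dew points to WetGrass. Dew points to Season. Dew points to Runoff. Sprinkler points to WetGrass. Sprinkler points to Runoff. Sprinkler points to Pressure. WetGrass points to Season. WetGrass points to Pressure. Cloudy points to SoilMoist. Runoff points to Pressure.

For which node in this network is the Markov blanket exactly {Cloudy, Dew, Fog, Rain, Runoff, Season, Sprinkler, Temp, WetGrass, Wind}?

Humidity

The target node must have every member of {Cloudy, Dew, Fog, Rain, Runoff, Season, Sprinkler, Temp, WetGrass, Wind} as a parent, child, or co-parent, and no others.
Parents of Humidity: Fog, Rain, Wind; children: Cloudy, Dew, Runoff, Season, WetGrass; co-parents: Dew, Rain, Sprinkler, Temp, WetGrass, Wind.
These exactly cover the given set, so the node is Humidity.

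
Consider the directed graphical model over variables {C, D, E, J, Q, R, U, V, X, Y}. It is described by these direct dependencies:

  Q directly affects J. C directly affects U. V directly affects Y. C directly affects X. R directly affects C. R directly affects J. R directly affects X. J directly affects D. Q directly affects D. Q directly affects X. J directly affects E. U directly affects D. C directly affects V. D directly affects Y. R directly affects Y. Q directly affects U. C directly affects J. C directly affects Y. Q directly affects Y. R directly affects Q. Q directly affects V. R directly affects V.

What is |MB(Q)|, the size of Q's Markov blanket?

8

Q has children D, J, U, V, X, Y.
Pa(Q) = {R}.
Other parents of Q's children:
  parents(J) \ {Q} = {C, R}.
  X's other parents are C, R.
  U's other parent is C.
  V's other parents are C, R.
  D's other parents are J, U.
  parents(Y) \ {Q} = {C, D, R, V}.
MB(Q) = {C, D, J, R, U, V, X, Y}, which has 8 nodes.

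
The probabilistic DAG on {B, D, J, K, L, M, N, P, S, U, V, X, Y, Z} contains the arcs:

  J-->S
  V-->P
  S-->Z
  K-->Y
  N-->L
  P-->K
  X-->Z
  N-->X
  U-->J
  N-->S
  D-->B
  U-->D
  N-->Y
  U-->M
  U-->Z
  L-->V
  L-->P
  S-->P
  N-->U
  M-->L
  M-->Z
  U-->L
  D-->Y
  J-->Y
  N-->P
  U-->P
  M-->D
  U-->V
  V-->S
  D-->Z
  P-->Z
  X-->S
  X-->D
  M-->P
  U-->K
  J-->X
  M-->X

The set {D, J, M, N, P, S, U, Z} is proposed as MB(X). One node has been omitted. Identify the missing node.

V

A node's Markov blanket = Pa ∪ Ch ∪ (parents of Ch other than the node itself).
X's parents: J, M, N.
X has children D, S, Z.
Parents of each child, excluding X:
  S: J, N, V
  D: M, U
  Z: D, M, P, S, U
MB(X) = {D, J, M, N, P, S, U, V, Z}.
Comparing with the claimed set, V is missing.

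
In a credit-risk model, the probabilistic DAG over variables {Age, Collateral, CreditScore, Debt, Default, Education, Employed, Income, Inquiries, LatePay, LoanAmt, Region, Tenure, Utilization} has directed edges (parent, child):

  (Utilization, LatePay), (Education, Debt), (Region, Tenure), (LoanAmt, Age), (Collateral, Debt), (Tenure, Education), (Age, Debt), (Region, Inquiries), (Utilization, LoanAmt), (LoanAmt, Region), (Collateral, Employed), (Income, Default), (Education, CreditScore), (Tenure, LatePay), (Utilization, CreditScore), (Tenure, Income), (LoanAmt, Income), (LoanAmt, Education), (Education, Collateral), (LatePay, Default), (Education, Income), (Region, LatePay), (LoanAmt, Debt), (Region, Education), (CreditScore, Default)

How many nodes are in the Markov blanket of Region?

The Markov blanket of a node is its parents, its children, and the other parents of its children.
Ch(Region) = {Education, Inquiries, LatePay, Tenure}.
Pa(Region) = {LoanAmt}.
Other parents of Region's children:
  Tenure: no additional parents.
  Inquiries: no additional parents.
  LatePay's other parents are Tenure, Utilization.
  Education's other parents are LoanAmt, Tenure.
MB(Region) = {Education, Inquiries, LatePay, LoanAmt, Tenure, Utilization}, which has 6 nodes.

6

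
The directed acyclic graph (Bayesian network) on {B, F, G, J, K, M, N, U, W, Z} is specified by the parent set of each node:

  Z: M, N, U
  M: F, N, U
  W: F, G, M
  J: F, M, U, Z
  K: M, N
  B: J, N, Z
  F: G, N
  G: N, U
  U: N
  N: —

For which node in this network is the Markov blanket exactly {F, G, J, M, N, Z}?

The target node must have every member of {F, G, J, M, N, Z} as a parent, child, or co-parent, and no others.
Parents of U: N; children: G, J, M, Z; co-parents: F, M, N, Z.
These exactly cover the given set, so the node is U.

U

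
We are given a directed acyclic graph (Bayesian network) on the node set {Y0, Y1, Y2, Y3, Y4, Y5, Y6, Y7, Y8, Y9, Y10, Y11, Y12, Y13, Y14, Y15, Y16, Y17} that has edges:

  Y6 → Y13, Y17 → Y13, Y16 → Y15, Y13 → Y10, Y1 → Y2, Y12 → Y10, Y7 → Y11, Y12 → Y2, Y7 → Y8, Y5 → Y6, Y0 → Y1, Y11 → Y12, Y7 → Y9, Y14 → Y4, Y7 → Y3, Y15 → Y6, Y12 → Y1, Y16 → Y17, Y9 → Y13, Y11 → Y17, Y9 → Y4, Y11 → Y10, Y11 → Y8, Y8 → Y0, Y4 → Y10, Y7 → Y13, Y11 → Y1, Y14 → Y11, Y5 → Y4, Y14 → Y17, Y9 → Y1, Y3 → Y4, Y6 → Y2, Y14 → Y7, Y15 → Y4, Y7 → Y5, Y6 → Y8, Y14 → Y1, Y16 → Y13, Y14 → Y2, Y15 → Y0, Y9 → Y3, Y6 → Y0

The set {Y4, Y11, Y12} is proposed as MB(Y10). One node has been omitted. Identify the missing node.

Y13

By definition, MB(Y10) is built from Y10's parents, Y10's children, and the co-parents of Y10.
Y10's children: none.
Y10 has parents Y4, Y11, Y12, Y13.
Y10 has no children, so there are no co-parents.
MB(Y10) = {Y4, Y11, Y12, Y13}.
Comparing with the claimed set, Y13 is missing.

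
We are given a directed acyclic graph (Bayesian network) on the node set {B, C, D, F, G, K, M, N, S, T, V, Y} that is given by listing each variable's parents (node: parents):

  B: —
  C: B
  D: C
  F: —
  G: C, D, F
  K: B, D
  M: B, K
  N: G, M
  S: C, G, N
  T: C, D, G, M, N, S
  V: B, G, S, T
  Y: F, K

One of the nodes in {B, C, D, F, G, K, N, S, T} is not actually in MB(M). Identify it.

F

Recall MB(v) = parents ∪ children ∪ spouses, where spouses are the other parents of v's children.
Pa(M) = {B, K}.
M has children N, T.
Parents of each child, excluding M:
  N: G
  T: C, D, G, N, S
MB(M) = {B, C, D, G, K, N, S, T}.
F is neither a parent, child, nor co-parent of M, so it does not belong.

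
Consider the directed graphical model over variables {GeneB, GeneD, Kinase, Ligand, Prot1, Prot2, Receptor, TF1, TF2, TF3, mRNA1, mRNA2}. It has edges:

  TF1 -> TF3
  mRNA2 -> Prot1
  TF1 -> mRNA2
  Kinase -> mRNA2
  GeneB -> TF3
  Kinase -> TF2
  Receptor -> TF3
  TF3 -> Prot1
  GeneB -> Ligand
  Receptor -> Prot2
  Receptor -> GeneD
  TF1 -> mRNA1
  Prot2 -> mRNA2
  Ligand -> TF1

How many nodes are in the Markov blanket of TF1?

8

Pa(TF1) = {Ligand}.
TF1 has children TF3, mRNA1, mRNA2.
Parents of each child, excluding TF1:
  mRNA1 has no other parent.
  parents(mRNA2) \ {TF1} = {Kinase, Prot2}.
  TF3 also has parents GeneB, Receptor.
MB(TF1) = {GeneB, Kinase, Ligand, Prot2, Receptor, TF3, mRNA1, mRNA2}, which has 8 nodes.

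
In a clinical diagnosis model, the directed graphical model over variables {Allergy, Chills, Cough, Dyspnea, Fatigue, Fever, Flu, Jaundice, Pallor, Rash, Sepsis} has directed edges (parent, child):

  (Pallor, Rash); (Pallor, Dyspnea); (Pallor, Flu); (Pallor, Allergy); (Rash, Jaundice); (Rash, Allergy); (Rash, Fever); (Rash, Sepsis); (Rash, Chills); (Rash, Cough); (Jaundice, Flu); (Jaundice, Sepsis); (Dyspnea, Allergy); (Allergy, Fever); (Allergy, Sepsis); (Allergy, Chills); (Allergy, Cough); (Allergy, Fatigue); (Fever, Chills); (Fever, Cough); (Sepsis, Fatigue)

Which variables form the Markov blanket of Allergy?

Recall MB(v) = parents ∪ children ∪ spouses, where spouses are the other parents of v's children.
Parents of Allergy: Dyspnea, Pallor, Rash.
Allergy has children Chills, Cough, Fatigue, Fever, Sepsis.
For each child, the remaining parents (spouses of Allergy):
  Fever: Rash
  Sepsis: Jaundice, Rash
  Chills: Fever, Rash
  Cough: Fever, Rash
  Fatigue: Sepsis
MB(Allergy) = {Chills, Cough, Dyspnea, Fatigue, Fever, Jaundice, Pallor, Rash, Sepsis}.

{Chills, Cough, Dyspnea, Fatigue, Fever, Jaundice, Pallor, Rash, Sepsis}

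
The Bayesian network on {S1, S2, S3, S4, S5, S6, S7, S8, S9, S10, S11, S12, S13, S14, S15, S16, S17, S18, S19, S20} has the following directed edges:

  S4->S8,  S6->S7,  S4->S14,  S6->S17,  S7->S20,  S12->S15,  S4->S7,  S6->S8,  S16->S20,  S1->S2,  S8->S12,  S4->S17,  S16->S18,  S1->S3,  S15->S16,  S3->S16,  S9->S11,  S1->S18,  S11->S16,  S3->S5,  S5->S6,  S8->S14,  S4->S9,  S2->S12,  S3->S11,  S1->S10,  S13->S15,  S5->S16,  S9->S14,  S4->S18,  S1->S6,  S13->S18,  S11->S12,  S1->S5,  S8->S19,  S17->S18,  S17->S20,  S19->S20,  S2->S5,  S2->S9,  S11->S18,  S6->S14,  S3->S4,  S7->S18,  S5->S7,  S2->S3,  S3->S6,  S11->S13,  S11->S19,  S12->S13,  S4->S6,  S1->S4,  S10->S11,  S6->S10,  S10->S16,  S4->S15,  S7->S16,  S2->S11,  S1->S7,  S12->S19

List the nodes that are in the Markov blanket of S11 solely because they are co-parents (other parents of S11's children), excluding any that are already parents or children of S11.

Children of S11: S12, S13, S16, S18, S19.
  S12: S2, S8
  S13: S12
  S16: S3, S5, S7, S10, S15
  S18: S1, S4, S7, S13, S16, S17
  S19: S8, S12
Excluding nodes already adjacent to S11 (S2, S3, S9, S10, S12, S13, S16, S18, S19), the co-parent-only contribution is {S1, S4, S5, S7, S8, S15, S17}.

{S1, S4, S5, S7, S8, S15, S17}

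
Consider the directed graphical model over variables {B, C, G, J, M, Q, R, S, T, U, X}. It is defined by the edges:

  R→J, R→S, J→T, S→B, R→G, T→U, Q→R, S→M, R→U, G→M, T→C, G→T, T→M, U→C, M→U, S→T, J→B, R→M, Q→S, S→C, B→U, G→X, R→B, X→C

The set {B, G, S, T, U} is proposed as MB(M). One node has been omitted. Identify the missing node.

R

By definition, MB(M) is built from M's parents, M's children, and the co-parents of M.
M's parents: G, R, S, T.
Children of M: U.
Co-parents of M (other parents of its children):
  U's other parents are B, R, T.
MB(M) = {B, G, R, S, T, U}.
Comparing with the claimed set, R is missing.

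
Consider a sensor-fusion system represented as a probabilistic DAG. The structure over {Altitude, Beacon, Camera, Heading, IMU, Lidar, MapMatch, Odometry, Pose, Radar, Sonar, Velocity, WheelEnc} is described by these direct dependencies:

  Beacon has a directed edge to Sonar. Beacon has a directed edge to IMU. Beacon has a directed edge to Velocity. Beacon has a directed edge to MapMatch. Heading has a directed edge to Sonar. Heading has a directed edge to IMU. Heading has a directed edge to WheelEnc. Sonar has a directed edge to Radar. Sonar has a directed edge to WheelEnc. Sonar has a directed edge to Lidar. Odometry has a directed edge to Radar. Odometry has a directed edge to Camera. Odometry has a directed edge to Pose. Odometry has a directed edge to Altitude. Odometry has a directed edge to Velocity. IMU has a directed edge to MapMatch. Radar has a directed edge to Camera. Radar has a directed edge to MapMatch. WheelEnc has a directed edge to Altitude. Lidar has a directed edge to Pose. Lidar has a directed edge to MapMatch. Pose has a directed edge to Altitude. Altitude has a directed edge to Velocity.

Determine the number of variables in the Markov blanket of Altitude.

5

Children of Altitude: Velocity.
Parents of Altitude: Odometry, Pose, WheelEnc.
Parents of each child, excluding Altitude:
  Velocity: Beacon, Odometry
MB(Altitude) = {Beacon, Odometry, Pose, Velocity, WheelEnc}, which has 5 nodes.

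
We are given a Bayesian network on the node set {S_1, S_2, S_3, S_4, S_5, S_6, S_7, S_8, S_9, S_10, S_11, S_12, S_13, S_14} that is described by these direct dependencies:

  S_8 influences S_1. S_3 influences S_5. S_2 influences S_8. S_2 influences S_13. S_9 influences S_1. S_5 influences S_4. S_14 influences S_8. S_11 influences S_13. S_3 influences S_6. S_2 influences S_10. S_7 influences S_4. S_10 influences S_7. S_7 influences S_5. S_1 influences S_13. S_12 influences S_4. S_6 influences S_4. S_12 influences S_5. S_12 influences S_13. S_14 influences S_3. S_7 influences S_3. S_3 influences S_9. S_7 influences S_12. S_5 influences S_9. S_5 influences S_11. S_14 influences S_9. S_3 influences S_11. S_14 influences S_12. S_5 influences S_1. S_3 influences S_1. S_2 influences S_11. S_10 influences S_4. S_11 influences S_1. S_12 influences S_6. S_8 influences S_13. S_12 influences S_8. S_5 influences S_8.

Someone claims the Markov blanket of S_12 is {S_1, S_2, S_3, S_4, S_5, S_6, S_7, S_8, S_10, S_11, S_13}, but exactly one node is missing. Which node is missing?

S_14

S_12's parents: S_7, S_14.
S_12 has children S_4, S_5, S_6, S_8, S_13.
Co-parents of S_12 (other parents of its children):
  S_6: S_3
  S_5: S_3, S_7
  S_8: S_2, S_5, S_14
  S_4: S_5, S_6, S_7, S_10
  S_13: S_1, S_2, S_8, S_11
MB(S_12) = {S_1, S_2, S_3, S_4, S_5, S_6, S_7, S_8, S_10, S_11, S_13, S_14}.
Comparing with the claimed set, S_14 is missing.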